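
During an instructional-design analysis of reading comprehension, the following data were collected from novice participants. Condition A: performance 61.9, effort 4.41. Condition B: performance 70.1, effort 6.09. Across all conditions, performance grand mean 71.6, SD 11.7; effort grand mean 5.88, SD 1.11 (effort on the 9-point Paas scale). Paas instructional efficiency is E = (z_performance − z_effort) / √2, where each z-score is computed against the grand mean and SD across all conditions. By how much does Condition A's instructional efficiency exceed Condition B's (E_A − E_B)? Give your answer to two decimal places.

Condition A: z_P = (61.9 − 71.6)/11.7 = -0.8291; z_E = (4.41 − 5.88)/1.11 = -1.3243; E_A = (-0.8291 − (-1.3243))/√2 = 0.3502.
Condition B: z_P = (70.1 − 71.6)/11.7 = -0.1282; z_E = (6.09 − 5.88)/1.11 = 0.1892; E_B = (-0.1282 − 0.1892)/√2 = -0.2244.
E_A − E_B = 0.3502 − (-0.2244) = 0.5746 ≈ 0.57.

0.57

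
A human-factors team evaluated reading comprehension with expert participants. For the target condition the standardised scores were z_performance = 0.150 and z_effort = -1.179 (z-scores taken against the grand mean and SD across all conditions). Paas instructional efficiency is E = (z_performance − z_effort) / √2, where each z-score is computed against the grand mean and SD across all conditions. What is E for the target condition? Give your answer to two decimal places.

0.94

z_P − z_E = 0.150 − (-1.179) = 1.3290.
E = 1.3290 / √2 = 1.3290 / 1.41421 = 0.9397 ≈ 0.94.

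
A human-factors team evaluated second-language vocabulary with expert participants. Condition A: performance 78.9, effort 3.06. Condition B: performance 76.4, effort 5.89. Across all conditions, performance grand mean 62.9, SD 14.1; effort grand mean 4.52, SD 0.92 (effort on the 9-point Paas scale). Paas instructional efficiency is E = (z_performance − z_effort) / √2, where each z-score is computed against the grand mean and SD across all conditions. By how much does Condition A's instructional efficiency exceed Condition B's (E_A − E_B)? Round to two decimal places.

2.30

Condition A: z_P = (78.9 − 62.9)/14.1 = 1.1348; z_E = (3.06 − 4.52)/0.92 = -1.5870; E_A = (1.1348 − (-1.5870))/√2 = 1.9246.
Condition B: z_P = (76.4 − 62.9)/14.1 = 0.9574; z_E = (5.89 − 4.52)/0.92 = 1.4891; E_B = (0.9574 − 1.4891)/√2 = -0.3760.
E_A − E_B = 1.9246 − (-0.3760) = 2.3006 ≈ 2.30.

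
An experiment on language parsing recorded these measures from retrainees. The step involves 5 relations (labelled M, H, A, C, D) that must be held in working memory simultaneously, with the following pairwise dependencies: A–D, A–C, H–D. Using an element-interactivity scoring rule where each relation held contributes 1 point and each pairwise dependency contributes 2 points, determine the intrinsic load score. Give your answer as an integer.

Count of relations held simultaneously: 5.
Count of pairwise dependencies listed: 3.
Element contribution: 5 × 1 = 5.
Interaction contribution: 3 × 2 = 6.
Intrinsic load = 5 + 6 = 11.

11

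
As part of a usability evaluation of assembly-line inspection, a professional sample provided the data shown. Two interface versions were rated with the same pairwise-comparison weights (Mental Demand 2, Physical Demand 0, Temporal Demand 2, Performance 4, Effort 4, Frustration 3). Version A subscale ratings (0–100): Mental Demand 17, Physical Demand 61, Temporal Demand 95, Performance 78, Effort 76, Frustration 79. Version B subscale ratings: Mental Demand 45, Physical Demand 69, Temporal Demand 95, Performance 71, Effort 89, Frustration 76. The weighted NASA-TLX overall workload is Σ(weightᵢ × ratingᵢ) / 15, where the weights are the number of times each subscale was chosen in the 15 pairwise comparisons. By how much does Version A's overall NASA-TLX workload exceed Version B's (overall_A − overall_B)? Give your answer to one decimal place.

Version A weighted sum = 2·17 + 0·61 + 2·95 + 4·78 + 4·76 + 3·79 = 34 + 0 + 190 + 312 + 304 + 237 = 1077; overall_A = 1077/15 = 71.8000.
Version B weighted sum = 2·45 + 0·69 + 2·95 + 4·71 + 4·89 + 3·76 = 90 + 0 + 190 + 284 + 356 + 228 = 1148; overall_B = 1148/15 = 76.5333.
Difference = 71.8000 − 76.5333 = -4.7333 ≈ -4.7.

-4.7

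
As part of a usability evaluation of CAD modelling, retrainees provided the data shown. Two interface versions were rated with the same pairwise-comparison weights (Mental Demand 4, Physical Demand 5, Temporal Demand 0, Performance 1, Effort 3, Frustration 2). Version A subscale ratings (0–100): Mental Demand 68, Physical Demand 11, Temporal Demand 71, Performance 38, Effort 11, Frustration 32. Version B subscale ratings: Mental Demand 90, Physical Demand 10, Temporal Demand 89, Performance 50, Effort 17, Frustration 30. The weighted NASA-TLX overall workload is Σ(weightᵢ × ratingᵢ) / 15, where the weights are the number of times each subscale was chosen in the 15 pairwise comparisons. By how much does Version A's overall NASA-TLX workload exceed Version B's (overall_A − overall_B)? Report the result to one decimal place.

Version A weighted sum = 4·68 + 5·11 + 0·71 + 1·38 + 3·11 + 2·32 = 272 + 55 + 0 + 38 + 33 + 64 = 462; overall_A = 462/15 = 30.8000.
Version B weighted sum = 4·90 + 5·10 + 0·89 + 1·50 + 3·17 + 2·30 = 360 + 50 + 0 + 50 + 51 + 60 = 571; overall_B = 571/15 = 38.0667.
Difference = 30.8000 − 38.0667 = -7.2667 ≈ -7.3.

-7.3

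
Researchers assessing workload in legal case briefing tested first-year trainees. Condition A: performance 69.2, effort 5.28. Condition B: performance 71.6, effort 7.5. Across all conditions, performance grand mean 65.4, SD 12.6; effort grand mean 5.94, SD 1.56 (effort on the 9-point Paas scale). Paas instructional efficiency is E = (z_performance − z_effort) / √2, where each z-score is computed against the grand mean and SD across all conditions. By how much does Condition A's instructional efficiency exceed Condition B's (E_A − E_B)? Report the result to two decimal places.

0.87

Condition A: z_P = (69.2 − 65.4)/12.6 = 0.3016; z_E = (5.28 − 5.94)/1.56 = -0.4231; E_A = (0.3016 − (-0.4231))/√2 = 0.5124.
Condition B: z_P = (71.6 − 65.4)/12.6 = 0.4921; z_E = (7.5 − 5.94)/1.56 = 1.0000; E_B = (0.4921 − 1.0000)/√2 = -0.3591.
E_A − E_B = 0.5124 − (-0.3591) = 0.8715 ≈ 0.87.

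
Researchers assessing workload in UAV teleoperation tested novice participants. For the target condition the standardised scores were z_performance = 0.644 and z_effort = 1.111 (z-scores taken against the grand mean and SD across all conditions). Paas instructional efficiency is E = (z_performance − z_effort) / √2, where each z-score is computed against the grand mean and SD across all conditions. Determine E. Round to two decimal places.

z_P − z_E = 0.644 − 1.111 = -0.4670.
E = -0.4670 / √2 = -0.4670 / 1.41421 = -0.3302 ≈ -0.33.

-0.33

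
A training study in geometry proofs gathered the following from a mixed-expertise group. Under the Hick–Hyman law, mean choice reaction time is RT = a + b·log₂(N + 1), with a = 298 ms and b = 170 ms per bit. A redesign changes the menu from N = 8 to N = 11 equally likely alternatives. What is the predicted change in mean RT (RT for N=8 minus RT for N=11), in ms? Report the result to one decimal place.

RT(8) = 298 + 170·log₂(9) = 298 + 170·3.1699 = 836.8830 ms.
RT(11) = 298 + 170·log₂(12) = 298 + 170·3.5850 = 907.4500 ms.
Difference = 836.8830 − 907.4500 = -70.5670 ≈ -70.6 ms.

-70.6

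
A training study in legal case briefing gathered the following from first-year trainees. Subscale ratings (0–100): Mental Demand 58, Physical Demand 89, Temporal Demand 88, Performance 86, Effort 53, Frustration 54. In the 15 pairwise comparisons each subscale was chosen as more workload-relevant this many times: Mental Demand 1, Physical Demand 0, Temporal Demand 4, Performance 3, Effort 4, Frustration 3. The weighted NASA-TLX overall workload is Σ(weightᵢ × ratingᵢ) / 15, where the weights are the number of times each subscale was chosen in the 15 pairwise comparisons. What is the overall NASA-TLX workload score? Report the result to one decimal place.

The tallies are the weights (they sum to 15).
Weighted sum = 1·58 + 0·89 + 4·88 + 3·86 + 4·53 + 3·54
            = 58 + 0 + 352 + 258 + 212 + 162 = 1042.
Overall workload = 1042 / 15 = 69.4667 ≈ 69.5.

69.5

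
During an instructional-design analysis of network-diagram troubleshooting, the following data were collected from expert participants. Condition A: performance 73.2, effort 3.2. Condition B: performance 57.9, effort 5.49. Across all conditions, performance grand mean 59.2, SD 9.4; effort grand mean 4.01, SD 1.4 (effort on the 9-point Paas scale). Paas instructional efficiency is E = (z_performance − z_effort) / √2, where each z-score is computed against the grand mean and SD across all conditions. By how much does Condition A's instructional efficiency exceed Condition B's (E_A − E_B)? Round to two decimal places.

2.31

Condition A: z_P = (73.2 − 59.2)/9.4 = 1.4894; z_E = (3.2 − 4.01)/1.4 = -0.5786; E_A = (1.4894 − (-0.5786))/√2 = 1.4623.
Condition B: z_P = (57.9 − 59.2)/9.4 = -0.1383; z_E = (5.49 − 4.01)/1.4 = 1.0571; E_B = (-0.1383 − 1.0571)/√2 = -0.8453.
E_A − E_B = 1.4623 − (-0.8453) = 2.3076 ≈ 2.31.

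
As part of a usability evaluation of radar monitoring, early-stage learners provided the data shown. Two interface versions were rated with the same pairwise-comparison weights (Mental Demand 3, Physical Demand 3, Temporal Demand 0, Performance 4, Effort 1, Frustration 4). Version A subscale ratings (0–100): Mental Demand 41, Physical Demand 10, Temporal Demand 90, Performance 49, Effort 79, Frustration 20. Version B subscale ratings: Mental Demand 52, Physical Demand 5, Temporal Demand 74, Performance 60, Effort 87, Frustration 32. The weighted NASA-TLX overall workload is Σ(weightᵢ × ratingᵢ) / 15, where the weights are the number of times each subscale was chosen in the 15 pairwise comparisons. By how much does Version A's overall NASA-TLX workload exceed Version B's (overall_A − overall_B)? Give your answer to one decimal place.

-7.9

Version A weighted sum = 3·41 + 3·10 + 0·90 + 4·49 + 1·79 + 4·20 = 123 + 30 + 0 + 196 + 79 + 80 = 508; overall_A = 508/15 = 33.8667.
Version B weighted sum = 3·52 + 3·5 + 0·74 + 4·60 + 1·87 + 4·32 = 156 + 15 + 0 + 240 + 87 + 128 = 626; overall_B = 626/15 = 41.7333.
Difference = 33.8667 − 41.7333 = -7.8666 ≈ -7.9.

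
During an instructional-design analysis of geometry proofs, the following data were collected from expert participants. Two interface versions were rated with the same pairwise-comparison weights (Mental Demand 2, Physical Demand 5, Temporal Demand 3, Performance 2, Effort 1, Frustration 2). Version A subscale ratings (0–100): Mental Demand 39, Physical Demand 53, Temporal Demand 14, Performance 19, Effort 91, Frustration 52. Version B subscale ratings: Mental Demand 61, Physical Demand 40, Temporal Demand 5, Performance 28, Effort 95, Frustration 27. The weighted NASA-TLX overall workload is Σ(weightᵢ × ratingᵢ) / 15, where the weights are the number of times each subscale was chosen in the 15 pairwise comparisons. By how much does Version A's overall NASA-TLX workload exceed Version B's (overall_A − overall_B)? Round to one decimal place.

Version A weighted sum = 2·39 + 5·53 + 3·14 + 2·19 + 1·91 + 2·52 = 78 + 265 + 42 + 38 + 91 + 104 = 618; overall_A = 618/15 = 41.2000.
Version B weighted sum = 2·61 + 5·40 + 3·5 + 2·28 + 1·95 + 2·27 = 122 + 200 + 15 + 56 + 95 + 54 = 542; overall_B = 542/15 = 36.1333.
Difference = 41.2000 − 36.1333 = 5.0667 ≈ 5.1.

5.1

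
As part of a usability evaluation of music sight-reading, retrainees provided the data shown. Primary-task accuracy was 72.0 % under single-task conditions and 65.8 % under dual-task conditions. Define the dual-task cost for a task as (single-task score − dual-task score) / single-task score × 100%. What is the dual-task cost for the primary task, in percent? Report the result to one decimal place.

Cost = (72.0 − 65.8) / 72.0 × 100%
     = 6.2000 / 72.0 × 100% = 8.6111%.
≈ 8.6%.

8.6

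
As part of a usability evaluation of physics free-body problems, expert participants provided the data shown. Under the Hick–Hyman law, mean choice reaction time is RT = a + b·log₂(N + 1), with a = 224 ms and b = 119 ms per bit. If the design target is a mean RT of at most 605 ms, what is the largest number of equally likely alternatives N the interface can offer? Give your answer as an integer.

Set 224 + 119·log₂(N + 1) ≤ 605.
log₂(N + 1) ≤ (605 − 224) / 119 = 3.2017.
N + 1 ≤ 2^3.2017 = 9.2004.
N ≤ 8.2004, so the largest integer N is 8.

8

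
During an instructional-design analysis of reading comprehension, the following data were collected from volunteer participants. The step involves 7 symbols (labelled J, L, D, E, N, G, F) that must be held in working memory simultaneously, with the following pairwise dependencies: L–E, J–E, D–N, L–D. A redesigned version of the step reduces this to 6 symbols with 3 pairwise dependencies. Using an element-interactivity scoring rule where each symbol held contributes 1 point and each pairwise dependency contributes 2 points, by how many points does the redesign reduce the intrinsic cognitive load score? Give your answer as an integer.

Original: 7 × 1 + 4 × 2 = 7 + 8 = 15.
Redesigned: 6 × 1 + 3 × 2 = 6 + 6 = 12.
Reduction = 15 − 12 = 3.

3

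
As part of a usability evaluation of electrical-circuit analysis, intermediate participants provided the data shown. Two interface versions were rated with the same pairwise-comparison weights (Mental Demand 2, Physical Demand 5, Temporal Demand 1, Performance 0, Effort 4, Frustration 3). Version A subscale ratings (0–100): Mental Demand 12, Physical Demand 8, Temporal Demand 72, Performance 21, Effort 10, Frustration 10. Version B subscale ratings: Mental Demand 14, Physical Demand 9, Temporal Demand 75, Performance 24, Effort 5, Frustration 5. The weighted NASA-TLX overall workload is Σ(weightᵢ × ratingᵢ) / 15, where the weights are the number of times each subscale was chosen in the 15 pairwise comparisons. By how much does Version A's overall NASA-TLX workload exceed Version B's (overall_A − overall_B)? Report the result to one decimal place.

1.5

Version A weighted sum = 2·12 + 5·8 + 1·72 + 0·21 + 4·10 + 3·10 = 24 + 40 + 72 + 0 + 40 + 30 = 206; overall_A = 206/15 = 13.7333.
Version B weighted sum = 2·14 + 5·9 + 1·75 + 0·24 + 4·5 + 3·5 = 28 + 45 + 75 + 0 + 20 + 15 = 183; overall_B = 183/15 = 12.2000.
Difference = 13.7333 − 12.2000 = 1.5333 ≈ 1.5.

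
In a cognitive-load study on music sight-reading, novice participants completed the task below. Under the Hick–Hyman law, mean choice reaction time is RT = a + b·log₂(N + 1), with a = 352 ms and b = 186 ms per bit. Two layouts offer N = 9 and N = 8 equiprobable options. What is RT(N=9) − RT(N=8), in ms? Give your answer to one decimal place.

RT(9) = 352 + 186·log₂(10) = 352 + 186·3.3219 = 969.8734 ms.
RT(8) = 352 + 186·log₂(9) = 352 + 186·3.1699 = 941.6014 ms.
Difference = 969.8734 − 941.6014 = 28.2720 ≈ 28.3 ms.

28.3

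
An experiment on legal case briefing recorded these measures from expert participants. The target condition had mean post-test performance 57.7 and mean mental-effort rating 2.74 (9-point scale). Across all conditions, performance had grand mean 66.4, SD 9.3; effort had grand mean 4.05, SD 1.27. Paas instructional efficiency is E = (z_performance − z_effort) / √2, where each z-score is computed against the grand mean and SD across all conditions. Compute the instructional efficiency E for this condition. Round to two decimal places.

z_performance = (57.7 − 66.4) / 9.3 = -8.7000 / 9.3 = -0.9355.
z_effort = (2.74 − 4.05) / 1.27 = -1.3100 / 1.27 = -1.0315.
z_P − z_E = -0.9355 − (-1.0315) = 0.0960.
E = 0.0960 / √2 = 0.0960 / 1.41421 = 0.0679 ≈ 0.07.

0.07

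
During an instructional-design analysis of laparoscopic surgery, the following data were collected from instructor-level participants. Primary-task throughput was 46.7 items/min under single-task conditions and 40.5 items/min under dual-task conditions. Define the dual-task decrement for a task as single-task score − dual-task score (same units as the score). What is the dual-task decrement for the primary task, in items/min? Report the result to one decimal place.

6.2

Decrement = 46.7 − 40.5 = 6.2000 items/min ≈ 6.2 items/min.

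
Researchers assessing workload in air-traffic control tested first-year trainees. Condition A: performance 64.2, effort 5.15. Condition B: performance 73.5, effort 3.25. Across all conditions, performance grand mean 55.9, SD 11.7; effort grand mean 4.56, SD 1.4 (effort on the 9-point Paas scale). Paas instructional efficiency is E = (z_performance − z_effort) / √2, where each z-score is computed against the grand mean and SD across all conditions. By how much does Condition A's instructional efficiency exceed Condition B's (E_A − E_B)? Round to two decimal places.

Condition A: z_P = (64.2 − 55.9)/11.7 = 0.7094; z_E = (5.15 − 4.56)/1.4 = 0.4214; E_A = (0.7094 − 0.4214)/√2 = 0.2036.
Condition B: z_P = (73.5 − 55.9)/11.7 = 1.5043; z_E = (3.25 − 4.56)/1.4 = -0.9357; E_B = (1.5043 − (-0.9357))/√2 = 1.7253.
E_A − E_B = 0.2036 − 1.7253 = -1.5217 ≈ -1.52.

-1.52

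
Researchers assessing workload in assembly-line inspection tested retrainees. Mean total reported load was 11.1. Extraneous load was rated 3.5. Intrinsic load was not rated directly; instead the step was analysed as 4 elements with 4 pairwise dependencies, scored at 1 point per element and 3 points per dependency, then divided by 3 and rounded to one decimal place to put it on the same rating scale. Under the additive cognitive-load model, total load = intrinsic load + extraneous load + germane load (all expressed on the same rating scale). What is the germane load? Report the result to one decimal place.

2.3

Intrinsic (element-interactivity): (4 × 1 + 4 × 3) / 3 = 16 / 3 = 5.3333 → 5.3.
germane load = total − intrinsic − extraneous
             = 11.1 − 5.3 − 3.5 = 2.3.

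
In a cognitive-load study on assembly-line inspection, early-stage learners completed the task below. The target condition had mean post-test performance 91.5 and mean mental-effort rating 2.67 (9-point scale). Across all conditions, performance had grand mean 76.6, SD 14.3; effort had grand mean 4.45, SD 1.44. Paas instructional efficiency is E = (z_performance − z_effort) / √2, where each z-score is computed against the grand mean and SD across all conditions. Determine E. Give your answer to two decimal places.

1.61

z_performance = (91.5 − 76.6) / 14.3 = 14.9000 / 14.3 = 1.0420.
z_effort = (2.67 − 4.45) / 1.44 = -1.7800 / 1.44 = -1.2361.
z_P − z_E = 1.0420 − (-1.2361) = 2.2781.
E = 2.2781 / √2 = 2.2781 / 1.41421 = 1.6109 ≈ 1.61.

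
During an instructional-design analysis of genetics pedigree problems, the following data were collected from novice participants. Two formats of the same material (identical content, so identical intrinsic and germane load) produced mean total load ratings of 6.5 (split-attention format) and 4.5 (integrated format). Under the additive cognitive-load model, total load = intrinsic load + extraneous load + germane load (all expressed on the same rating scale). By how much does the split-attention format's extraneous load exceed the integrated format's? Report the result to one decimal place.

Intrinsic and germane load are equal across formats, so the difference in total load equals the difference in extraneous load.
Extraneous-load difference = 6.5 − 4.5 = 2.0.

2.0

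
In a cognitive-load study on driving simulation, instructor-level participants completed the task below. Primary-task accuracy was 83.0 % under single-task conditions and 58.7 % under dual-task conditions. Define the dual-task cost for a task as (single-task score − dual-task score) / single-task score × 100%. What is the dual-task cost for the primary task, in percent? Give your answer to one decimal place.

Cost = (83.0 − 58.7) / 83.0 × 100%
     = 24.3000 / 83.0 × 100% = 29.2771%.
≈ 29.3%.

29.3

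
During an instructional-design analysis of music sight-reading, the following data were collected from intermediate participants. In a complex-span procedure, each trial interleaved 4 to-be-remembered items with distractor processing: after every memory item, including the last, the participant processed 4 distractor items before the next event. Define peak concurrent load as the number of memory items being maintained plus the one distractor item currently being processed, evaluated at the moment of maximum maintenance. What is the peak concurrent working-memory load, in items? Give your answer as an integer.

5

Maintenance is greatest during the distractor(s) after memory item 4: all 4 memory items are being held.
One distractor item is concurrently being processed.
Peak concurrent load = 4 + 1 = 5 items.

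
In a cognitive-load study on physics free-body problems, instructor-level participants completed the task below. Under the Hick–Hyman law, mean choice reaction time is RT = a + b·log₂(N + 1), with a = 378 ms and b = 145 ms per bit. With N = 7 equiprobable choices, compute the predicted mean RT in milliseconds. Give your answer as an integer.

813

log₂(7 + 1) = log₂(8) = 3.0000.
RT = 378 + 145 × 3.0000 = 378 + 435.0000 = 813.0000 ms.
≈ 813 ms.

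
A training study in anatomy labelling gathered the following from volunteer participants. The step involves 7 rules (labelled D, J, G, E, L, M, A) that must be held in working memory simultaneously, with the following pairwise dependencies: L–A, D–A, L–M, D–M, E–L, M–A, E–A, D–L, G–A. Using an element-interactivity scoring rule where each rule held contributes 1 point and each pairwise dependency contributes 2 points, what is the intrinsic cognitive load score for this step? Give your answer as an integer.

Count of rules held simultaneously: 7.
Count of pairwise dependencies listed: 9.
Element contribution: 7 × 1 = 7.
Interaction contribution: 9 × 2 = 18.
Intrinsic load = 7 + 18 = 25.

25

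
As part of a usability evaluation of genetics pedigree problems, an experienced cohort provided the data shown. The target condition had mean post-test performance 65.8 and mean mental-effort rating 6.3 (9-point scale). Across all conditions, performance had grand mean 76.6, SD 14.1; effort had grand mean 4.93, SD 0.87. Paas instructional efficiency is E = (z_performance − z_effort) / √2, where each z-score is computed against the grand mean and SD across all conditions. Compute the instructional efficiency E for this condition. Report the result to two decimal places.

-1.66

z_performance = (65.8 − 76.6) / 14.1 = -10.8000 / 14.1 = -0.7660.
z_effort = (6.3 − 4.93) / 0.87 = 1.3700 / 0.87 = 1.5747.
z_P − z_E = -0.7660 − 1.5747 = -2.3407.
E = -2.3407 / √2 = -2.3407 / 1.41421 = -1.6551 ≈ -1.66.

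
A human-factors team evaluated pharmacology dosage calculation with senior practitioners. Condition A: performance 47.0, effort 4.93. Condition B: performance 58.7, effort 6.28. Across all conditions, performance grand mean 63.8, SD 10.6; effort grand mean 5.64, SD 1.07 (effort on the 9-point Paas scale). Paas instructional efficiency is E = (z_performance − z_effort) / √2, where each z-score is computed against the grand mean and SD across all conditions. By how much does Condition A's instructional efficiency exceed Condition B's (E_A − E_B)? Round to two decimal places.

Condition A: z_P = (47.0 − 63.8)/10.6 = -1.5849; z_E = (4.93 − 5.64)/1.07 = -0.6636; E_A = (-1.5849 − (-0.6636))/√2 = -0.6515.
Condition B: z_P = (58.7 − 63.8)/10.6 = -0.4811; z_E = (6.28 − 5.64)/1.07 = 0.5981; E_B = (-0.4811 − 0.5981)/√2 = -0.7631.
E_A − E_B = -0.6515 − (-0.7631) = 0.1116 ≈ 0.11.

0.11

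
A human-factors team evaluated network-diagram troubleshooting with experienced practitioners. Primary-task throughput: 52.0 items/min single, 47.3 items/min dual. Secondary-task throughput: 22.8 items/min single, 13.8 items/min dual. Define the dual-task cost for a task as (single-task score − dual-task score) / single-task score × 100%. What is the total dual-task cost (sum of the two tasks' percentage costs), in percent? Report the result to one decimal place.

Primary cost = (52.0 − 47.3) / 52.0 × 100% = 9.0385%.
Secondary cost = (22.8 − 13.8) / 22.8 × 100% = 39.4737%.
Total = 9.0385% + 39.4737% = 48.5122% ≈ 48.5%.

48.5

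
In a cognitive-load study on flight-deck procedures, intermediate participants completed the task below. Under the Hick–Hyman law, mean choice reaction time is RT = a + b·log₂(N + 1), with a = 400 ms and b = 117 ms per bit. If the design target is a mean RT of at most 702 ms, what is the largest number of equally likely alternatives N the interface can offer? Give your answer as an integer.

Set 400 + 117·log₂(N + 1) ≤ 702.
log₂(N + 1) ≤ (702 − 400) / 117 = 2.5812.
N + 1 ≤ 2^2.5812 = 5.9844.
N ≤ 4.9844, so the largest integer N is 4.

4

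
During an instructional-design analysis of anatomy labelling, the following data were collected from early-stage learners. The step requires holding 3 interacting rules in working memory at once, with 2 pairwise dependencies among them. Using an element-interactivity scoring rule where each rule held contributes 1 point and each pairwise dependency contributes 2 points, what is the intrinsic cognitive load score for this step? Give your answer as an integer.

Element contribution: 3 × 1 = 3.
Interaction contribution: 2 × 2 = 4.
Intrinsic load = 3 + 4 = 7.

7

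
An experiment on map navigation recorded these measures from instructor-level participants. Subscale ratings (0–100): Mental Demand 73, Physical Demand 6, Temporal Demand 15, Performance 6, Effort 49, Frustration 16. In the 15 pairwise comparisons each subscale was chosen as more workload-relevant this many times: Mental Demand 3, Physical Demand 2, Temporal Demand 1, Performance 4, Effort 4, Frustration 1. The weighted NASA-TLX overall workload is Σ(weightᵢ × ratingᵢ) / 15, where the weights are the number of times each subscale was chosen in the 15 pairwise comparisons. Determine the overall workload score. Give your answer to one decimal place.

32.1

The tallies are the weights (they sum to 15).
Weighted sum = 3·73 + 2·6 + 1·15 + 4·6 + 4·49 + 1·16
            = 219 + 12 + 15 + 24 + 196 + 16 = 482.
Overall workload = 482 / 15 = 32.1333 ≈ 32.1.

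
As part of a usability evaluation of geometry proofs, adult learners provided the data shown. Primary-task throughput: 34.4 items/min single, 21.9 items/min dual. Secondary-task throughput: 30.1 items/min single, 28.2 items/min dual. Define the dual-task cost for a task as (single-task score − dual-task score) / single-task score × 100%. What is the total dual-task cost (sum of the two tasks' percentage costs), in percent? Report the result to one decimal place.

42.6

Primary cost = (34.4 − 21.9) / 34.4 × 100% = 36.3372%.
Secondary cost = (30.1 − 28.2) / 30.1 × 100% = 6.3123%.
Total = 36.3372% + 6.3123% = 42.6495% ≈ 42.6%.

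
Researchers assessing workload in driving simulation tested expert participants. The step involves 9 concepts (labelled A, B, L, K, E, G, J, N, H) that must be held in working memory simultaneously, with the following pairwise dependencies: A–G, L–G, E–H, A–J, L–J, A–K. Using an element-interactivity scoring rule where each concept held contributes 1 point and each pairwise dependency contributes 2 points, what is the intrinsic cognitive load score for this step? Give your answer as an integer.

21

Count of concepts held simultaneously: 9.
Count of pairwise dependencies listed: 6.
Element contribution: 9 × 1 = 9.
Interaction contribution: 6 × 2 = 12.
Intrinsic load = 9 + 12 = 21.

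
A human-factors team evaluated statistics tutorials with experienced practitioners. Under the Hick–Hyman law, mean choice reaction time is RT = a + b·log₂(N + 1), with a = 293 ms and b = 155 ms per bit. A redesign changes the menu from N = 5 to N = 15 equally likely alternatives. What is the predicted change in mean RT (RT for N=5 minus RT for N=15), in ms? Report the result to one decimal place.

RT(5) = 293 + 155·log₂(6) = 293 + 155·2.5850 = 693.6750 ms.
RT(15) = 293 + 155·log₂(16) = 293 + 155·4.0000 = 913.0000 ms.
Difference = 693.6750 − 913.0000 = -219.3250 ≈ -219.3 ms.

-219.3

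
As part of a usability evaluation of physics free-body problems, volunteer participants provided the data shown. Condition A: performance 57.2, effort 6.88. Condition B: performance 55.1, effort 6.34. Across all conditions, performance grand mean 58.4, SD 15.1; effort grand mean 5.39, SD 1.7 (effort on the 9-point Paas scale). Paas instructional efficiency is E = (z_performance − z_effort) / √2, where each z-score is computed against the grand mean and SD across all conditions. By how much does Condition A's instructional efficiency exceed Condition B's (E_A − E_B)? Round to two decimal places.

Condition A: z_P = (57.2 − 58.4)/15.1 = -0.0795; z_E = (6.88 − 5.39)/1.7 = 0.8765; E_A = (-0.0795 − 0.8765)/√2 = -0.6760.
Condition B: z_P = (55.1 − 58.4)/15.1 = -0.2185; z_E = (6.34 − 5.39)/1.7 = 0.5588; E_B = (-0.2185 − 0.5588)/√2 = -0.5496.
E_A − E_B = -0.6760 − (-0.5496) = -0.1264 ≈ -0.13.

-0.13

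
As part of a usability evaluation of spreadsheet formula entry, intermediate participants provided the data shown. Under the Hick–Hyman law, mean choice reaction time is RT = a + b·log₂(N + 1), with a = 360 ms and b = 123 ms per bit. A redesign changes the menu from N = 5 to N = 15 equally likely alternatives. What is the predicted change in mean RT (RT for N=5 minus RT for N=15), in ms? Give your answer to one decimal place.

-174.0

RT(5) = 360 + 123·log₂(6) = 360 + 123·2.5850 = 677.9550 ms.
RT(15) = 360 + 123·log₂(16) = 360 + 123·4.0000 = 852.0000 ms.
Difference = 677.9550 − 852.0000 = -174.0450 ≈ -174.0 ms.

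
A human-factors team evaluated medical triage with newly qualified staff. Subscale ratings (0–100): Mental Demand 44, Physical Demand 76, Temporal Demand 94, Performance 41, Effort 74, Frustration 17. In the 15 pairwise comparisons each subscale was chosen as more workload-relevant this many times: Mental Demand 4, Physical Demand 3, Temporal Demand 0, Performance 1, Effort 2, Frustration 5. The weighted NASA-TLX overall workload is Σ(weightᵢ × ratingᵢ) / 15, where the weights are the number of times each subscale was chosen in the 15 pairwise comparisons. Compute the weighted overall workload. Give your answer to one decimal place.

The tallies are the weights (they sum to 15).
Weighted sum = 4·44 + 3·76 + 0·94 + 1·41 + 2·74 + 5·17
            = 176 + 228 + 0 + 41 + 148 + 85 = 678.
Overall workload = 678 / 15 = 45.2000 ≈ 45.2.

45.2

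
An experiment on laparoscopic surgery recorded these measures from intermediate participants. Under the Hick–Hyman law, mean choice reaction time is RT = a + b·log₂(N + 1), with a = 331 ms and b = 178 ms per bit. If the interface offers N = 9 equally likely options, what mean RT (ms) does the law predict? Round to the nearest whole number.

922

log₂(9 + 1) = log₂(10) = 3.3219.
RT = 331 + 178 × 3.3219 = 331 + 591.2982 = 922.2982 ms.
≈ 922 ms.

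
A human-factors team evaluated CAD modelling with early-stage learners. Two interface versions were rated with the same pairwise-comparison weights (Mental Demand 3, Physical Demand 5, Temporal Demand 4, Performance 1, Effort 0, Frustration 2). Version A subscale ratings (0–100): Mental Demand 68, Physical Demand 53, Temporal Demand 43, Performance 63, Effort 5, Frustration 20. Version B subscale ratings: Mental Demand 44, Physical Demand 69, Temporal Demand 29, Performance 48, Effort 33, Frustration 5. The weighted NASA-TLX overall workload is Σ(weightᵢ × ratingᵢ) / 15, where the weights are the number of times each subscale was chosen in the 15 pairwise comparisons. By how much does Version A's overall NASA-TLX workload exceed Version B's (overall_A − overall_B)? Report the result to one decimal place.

Version A weighted sum = 3·68 + 5·53 + 4·43 + 1·63 + 0·5 + 2·20 = 204 + 265 + 172 + 63 + 0 + 40 = 744; overall_A = 744/15 = 49.6000.
Version B weighted sum = 3·44 + 5·69 + 4·29 + 1·48 + 0·33 + 2·5 = 132 + 345 + 116 + 48 + 0 + 10 = 651; overall_B = 651/15 = 43.4000.
Difference = 49.6000 − 43.4000 = 6.2000 ≈ 6.2.

6.2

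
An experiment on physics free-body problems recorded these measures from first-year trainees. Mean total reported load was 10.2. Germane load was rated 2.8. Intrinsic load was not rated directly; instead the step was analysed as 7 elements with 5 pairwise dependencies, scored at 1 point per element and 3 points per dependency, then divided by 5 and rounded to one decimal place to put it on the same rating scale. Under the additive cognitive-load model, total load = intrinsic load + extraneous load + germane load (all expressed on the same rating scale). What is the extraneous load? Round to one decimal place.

3.0

Intrinsic (element-interactivity): (7 × 1 + 5 × 3) / 5 = 22 / 5 = 4.4000 → 4.4.
extraneous load = total − intrinsic − germane
             = 10.2 − 4.4 − 2.8 = 3.0.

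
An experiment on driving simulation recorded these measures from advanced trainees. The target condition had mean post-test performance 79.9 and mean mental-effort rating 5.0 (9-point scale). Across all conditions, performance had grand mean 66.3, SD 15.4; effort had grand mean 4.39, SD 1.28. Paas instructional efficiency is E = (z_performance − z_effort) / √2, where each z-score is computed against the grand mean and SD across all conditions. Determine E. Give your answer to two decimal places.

z_performance = (79.9 − 66.3) / 15.4 = 13.6000 / 15.4 = 0.8831.
z_effort = (5.0 − 4.39) / 1.28 = 0.6100 / 1.28 = 0.4766.
z_P − z_E = 0.8831 − 0.4766 = 0.4065.
E = 0.4065 / √2 = 0.4065 / 1.41421 = 0.2874 ≈ 0.29.

0.29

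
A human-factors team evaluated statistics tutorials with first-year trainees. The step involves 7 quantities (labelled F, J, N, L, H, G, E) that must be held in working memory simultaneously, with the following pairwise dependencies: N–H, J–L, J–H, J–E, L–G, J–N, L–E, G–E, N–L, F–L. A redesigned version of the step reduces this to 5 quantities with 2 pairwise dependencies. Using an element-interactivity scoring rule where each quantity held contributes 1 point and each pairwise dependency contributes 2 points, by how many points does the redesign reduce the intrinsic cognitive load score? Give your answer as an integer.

18

Original: 7 × 1 + 10 × 2 = 7 + 20 = 27.
Redesigned: 5 × 1 + 2 × 2 = 5 + 4 = 9.
Reduction = 27 − 9 = 18.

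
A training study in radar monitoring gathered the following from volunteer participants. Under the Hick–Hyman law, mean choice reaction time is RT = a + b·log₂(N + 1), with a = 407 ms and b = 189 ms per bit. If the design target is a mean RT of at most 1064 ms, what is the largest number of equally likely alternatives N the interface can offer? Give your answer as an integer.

Set 407 + 189·log₂(N + 1) ≤ 1064.
log₂(N + 1) ≤ (1064 − 407) / 189 = 3.4762.
N + 1 ≤ 2^3.4762 = 11.1286.
N ≤ 10.1286, so the largest integer N is 10.

10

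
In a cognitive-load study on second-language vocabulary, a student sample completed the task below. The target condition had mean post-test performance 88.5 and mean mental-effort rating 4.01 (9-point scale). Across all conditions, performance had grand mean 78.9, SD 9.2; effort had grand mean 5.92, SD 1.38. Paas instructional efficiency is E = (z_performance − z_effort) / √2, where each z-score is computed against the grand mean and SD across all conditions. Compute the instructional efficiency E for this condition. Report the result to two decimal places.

1.72

z_performance = (88.5 − 78.9) / 9.2 = 9.6000 / 9.2 = 1.0435.
z_effort = (4.01 − 5.92) / 1.38 = -1.9100 / 1.38 = -1.3841.
z_P − z_E = 1.0435 − (-1.3841) = 2.4276.
E = 2.4276 / √2 = 2.4276 / 1.41421 = 1.7166 ≈ 1.72.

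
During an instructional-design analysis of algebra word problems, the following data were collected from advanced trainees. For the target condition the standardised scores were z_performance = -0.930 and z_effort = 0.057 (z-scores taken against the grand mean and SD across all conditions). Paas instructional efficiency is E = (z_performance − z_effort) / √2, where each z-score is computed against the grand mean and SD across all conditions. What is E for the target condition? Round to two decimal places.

z_P − z_E = -0.930 − 0.057 = -0.9870.
E = -0.9870 / √2 = -0.9870 / 1.41421 = -0.6979 ≈ -0.70.

-0.70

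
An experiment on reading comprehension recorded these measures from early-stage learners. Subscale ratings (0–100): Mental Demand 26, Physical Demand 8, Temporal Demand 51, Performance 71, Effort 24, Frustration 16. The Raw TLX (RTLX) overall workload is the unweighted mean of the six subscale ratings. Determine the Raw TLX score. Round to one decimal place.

Sum of ratings = 26 + 8 + 51 + 71 + 24 + 16 = 196.
RTLX = 196 / 6 = 32.6667 ≈ 32.7.

32.7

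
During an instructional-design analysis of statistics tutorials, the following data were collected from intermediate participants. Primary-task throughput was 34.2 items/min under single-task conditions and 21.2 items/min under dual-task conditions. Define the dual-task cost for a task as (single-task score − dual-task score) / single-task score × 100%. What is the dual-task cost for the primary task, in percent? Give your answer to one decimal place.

38.0

Cost = (34.2 − 21.2) / 34.2 × 100%
     = 13.0000 / 34.2 × 100% = 38.0117%.
≈ 38.0%.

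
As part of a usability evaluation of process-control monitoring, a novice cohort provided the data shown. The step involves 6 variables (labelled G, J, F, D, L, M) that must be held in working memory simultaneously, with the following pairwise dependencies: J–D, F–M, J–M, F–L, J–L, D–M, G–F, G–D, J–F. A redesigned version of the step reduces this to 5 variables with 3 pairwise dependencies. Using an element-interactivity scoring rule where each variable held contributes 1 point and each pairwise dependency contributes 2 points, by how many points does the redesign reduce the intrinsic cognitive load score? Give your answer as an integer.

Original: 6 × 1 + 9 × 2 = 6 + 18 = 24.
Redesigned: 5 × 1 + 3 × 2 = 5 + 6 = 11.
Reduction = 24 − 11 = 13.

13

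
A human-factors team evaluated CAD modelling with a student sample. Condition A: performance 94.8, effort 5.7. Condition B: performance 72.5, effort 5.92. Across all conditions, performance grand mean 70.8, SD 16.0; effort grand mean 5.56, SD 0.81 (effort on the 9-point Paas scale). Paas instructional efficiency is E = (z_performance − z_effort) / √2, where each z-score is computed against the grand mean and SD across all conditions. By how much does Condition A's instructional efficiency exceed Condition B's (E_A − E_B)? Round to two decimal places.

1.18

Condition A: z_P = (94.8 − 70.8)/16.0 = 1.5000; z_E = (5.7 − 5.56)/0.81 = 0.1728; E_A = (1.5000 − 0.1728)/√2 = 0.9385.
Condition B: z_P = (72.5 − 70.8)/16.0 = 0.1063; z_E = (5.92 − 5.56)/0.81 = 0.4444; E_B = (0.1063 − 0.4444)/√2 = -0.2391.
E_A − E_B = 0.9385 − (-0.2391) = 1.1776 ≈ 1.18.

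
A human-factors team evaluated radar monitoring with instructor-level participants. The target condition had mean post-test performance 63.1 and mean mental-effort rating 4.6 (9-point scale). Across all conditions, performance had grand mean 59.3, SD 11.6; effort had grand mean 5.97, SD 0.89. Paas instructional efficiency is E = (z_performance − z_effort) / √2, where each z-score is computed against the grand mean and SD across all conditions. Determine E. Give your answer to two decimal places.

1.32

z_performance = (63.1 − 59.3) / 11.6 = 3.8000 / 11.6 = 0.3276.
z_effort = (4.6 − 5.97) / 0.89 = -1.3700 / 0.89 = -1.5393.
z_P − z_E = 0.3276 − (-1.5393) = 1.8669.
E = 1.8669 / √2 = 1.8669 / 1.41421 = 1.3201 ≈ 1.32.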